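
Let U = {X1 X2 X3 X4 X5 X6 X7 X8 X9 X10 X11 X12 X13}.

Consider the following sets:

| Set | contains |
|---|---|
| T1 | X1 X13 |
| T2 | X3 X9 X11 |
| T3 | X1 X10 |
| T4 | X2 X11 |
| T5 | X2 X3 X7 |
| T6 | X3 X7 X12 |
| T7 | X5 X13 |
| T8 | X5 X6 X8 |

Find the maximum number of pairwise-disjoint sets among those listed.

4

T3, T4, T6, T8 are pairwise disjoint (T3={X1,X10}; T4={X2,X11}; T6={X3,X7,X12}; T8={X5,X6,X8}).
Every remaining set overlaps one of these, and no 5 of the listed sets are pairwise disjoint, so 4 is the maximum.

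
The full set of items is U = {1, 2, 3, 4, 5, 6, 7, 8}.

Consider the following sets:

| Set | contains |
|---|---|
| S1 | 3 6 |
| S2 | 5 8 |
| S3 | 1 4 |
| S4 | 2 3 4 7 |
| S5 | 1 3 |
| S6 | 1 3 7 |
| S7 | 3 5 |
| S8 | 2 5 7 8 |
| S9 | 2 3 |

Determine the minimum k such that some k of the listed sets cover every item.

S1 and S3 and S8 together: S1 ∪ S3 ∪ S8 = {1, 2, 3, 4, 5, 6, 7, 8} — every item is covered.
Only S1 contains 6, so S1 is forced; the remaining 6 items need at least 2 more sets (each remaining set adds at most 4) — so at least 3 sets are needed, and 3 is optimal.

3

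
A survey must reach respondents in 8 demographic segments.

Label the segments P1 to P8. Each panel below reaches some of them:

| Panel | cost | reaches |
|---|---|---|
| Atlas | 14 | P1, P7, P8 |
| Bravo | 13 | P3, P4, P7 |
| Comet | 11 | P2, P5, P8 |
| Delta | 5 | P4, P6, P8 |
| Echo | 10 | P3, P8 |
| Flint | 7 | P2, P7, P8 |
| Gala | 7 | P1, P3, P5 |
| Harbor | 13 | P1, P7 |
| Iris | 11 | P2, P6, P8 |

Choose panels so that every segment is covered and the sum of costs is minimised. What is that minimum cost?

Delta, Flint, Gala together cover every segment (Delta ∪ Flint ∪ Gala = {P1, P2, P3, P4, P5, P6, P7, P8}); total cost 5 + 7 + 7 = 19.
No covering selection has total cost below 19.

19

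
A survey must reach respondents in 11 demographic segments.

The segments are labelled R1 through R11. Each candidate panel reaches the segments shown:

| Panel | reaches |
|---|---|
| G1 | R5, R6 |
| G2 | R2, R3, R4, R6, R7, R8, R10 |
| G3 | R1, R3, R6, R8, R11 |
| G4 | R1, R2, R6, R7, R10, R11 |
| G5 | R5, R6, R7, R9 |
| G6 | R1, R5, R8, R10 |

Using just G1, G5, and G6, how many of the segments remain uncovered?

Union of G1, G5, G6 = {R1, R5, R6, R7, R8, R9, R10}.
Not covered: R2, R3, R4, R11 — 4 segments.

4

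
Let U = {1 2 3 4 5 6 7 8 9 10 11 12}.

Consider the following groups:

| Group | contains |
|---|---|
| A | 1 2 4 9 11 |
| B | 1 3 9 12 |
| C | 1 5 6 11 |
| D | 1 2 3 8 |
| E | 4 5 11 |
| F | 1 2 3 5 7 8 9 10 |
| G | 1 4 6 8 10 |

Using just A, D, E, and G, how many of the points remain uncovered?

Union of A, D, E, G = {1, 2, 3, 4, 5, 6, 8, 9, 10, 11}.
Not covered: 7, 12 — 2 points.

2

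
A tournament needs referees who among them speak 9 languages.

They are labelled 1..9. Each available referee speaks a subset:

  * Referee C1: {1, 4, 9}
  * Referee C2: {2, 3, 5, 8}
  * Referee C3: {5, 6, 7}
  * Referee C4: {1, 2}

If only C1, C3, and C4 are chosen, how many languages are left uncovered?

Union of C1, C3, C4 = {1, 2, 4, 5, 6, 7, 9}.
Not covered: 3, 8 — 2 languages.

2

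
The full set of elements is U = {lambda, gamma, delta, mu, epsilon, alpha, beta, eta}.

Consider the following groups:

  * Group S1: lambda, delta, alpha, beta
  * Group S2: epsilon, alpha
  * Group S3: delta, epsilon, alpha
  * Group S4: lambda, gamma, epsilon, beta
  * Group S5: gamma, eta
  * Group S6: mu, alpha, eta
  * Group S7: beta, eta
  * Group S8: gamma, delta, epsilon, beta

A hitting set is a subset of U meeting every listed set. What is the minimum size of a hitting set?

3

Take H = {epsilon, alpha, eta}. Each listed group contains at least one of these, so H is a hitting set of size 3.
No choice of 2 elements meets every group, so 3 is the minimum.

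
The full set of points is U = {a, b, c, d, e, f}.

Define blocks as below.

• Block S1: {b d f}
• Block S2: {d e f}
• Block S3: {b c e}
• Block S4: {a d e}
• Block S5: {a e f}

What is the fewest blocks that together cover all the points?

3

S3, S4, and S5 cover everything between them: the union {a, b, c, d, e, f} is all of U.
Only S3 contains c, so S3 is forced; the remaining 3 points need at least 2 more blocks (each remaining block adds at most 2) — so at least 3 blocks are needed, and 3 is optimal.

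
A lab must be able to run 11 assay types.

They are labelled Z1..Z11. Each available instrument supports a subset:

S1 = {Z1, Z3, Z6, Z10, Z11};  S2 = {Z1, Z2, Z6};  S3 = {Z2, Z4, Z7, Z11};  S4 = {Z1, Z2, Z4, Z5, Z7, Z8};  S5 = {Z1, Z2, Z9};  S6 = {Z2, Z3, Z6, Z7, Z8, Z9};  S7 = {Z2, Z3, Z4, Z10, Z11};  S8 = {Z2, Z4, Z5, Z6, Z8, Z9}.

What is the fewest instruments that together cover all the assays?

S1 and S4 and S5 together: S1 ∪ S4 ∪ S5 = {Z1, Z2, Z3, Z4, Z5, Z6, Z7, Z8, Z9, Z10, Z11} — every assay is covered.
No 2 of the 8 instruments cover everything (all 28 combinations miss at least one assay), so 3 is optimal.

3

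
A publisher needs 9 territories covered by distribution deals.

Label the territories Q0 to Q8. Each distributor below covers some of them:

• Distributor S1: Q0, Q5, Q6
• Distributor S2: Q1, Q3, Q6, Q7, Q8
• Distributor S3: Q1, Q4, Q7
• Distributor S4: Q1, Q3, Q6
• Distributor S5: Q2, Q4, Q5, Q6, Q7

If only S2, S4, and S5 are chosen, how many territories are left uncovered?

1

Union of S2, S4, S5 = {Q1, Q2, Q3, Q4, Q5, Q6, Q7, Q8}.
Not covered: Q0 — 1 territory.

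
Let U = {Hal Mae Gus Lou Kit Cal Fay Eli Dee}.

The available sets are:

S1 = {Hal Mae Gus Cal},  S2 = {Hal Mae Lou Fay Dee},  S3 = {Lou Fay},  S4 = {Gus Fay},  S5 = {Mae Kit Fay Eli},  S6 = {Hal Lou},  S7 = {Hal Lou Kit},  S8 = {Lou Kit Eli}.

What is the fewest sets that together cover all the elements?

3

Take {S1, S2, S5}. Their union is {Hal, Mae, Gus, Lou, Kit, Cal, Fay, Eli, Dee}, which is all 9 elements.
Only S1 contains Cal, so S1 is forced; the remaining 5 elements need at least 2 more sets (each remaining set adds at most 3) — so at least 3 sets are needed, and 3 is optimal.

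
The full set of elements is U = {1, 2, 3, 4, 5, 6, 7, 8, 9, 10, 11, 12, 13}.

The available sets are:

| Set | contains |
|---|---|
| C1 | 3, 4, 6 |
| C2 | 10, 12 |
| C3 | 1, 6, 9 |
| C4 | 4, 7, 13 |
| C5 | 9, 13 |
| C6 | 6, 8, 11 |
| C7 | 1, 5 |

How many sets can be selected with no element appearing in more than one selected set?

C2, C4, C6, C7 are pairwise disjoint (C2={10,12}; C4={4,7,13}; C6={6,8,11}; C7={1,5}).
Every remaining set overlaps one of these, and no 5 of the listed sets are pairwise disjoint, so 4 is the maximum.

4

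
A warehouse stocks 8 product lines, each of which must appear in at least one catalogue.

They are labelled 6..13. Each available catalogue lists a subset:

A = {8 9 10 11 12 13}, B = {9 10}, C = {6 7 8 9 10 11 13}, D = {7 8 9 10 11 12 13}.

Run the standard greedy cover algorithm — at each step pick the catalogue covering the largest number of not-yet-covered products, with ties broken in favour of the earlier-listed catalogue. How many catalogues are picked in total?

2

Greedy: pick C (covers 7 new) → pick A (covers 1 new). Total picks: 2.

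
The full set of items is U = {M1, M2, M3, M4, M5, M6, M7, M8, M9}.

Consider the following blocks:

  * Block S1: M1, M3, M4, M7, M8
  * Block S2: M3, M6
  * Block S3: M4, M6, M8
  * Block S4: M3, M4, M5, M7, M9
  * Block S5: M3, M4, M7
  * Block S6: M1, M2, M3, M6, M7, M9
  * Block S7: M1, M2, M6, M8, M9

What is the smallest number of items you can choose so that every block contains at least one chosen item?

2

The 2 items {M3, M6} hit every block.
The blocks S5, S7 are pairwise disjoint, so any hitting set needs a separate item for each — at least 2. Hence 2 is optimal.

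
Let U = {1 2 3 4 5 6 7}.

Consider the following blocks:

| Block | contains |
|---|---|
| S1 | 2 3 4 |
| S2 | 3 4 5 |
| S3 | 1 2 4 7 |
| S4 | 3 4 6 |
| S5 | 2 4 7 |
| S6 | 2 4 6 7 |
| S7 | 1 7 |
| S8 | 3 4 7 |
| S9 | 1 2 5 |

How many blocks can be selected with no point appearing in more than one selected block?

2

S2, S7 are pairwise disjoint (S2={3,4,5}; S7={1,7}).
Every remaining block overlaps one of these, and no 3 of the listed blocks are pairwise disjoint, so 2 is the maximum.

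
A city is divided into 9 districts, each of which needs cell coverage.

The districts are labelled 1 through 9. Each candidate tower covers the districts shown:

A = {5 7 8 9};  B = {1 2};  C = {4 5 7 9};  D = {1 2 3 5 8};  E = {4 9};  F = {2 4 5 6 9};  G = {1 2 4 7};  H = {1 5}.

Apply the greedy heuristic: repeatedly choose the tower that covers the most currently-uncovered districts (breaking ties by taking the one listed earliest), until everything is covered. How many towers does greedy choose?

Greedy: pick D (covers 5 new) → pick C (covers 3 new) → pick F (covers 1 new). Total picks: 3.

3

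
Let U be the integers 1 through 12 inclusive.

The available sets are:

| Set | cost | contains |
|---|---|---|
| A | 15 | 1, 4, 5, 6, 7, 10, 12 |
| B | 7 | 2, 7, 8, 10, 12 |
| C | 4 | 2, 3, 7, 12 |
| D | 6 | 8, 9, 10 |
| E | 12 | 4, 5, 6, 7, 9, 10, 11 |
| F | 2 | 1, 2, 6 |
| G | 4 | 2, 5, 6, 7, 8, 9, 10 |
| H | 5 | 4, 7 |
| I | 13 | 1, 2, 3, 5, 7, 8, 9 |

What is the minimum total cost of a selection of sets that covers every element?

22

C, E, F, G together cover every element (C ∪ E ∪ F ∪ G = {1, 2, 3, 4, 5, 6, 7, 8, 9, 10, 11, 12}); total cost 4 + 12 + 2 + 4 = 22.
The greedy pick G, C, F, H, E costs 27; no covering selection beats 22.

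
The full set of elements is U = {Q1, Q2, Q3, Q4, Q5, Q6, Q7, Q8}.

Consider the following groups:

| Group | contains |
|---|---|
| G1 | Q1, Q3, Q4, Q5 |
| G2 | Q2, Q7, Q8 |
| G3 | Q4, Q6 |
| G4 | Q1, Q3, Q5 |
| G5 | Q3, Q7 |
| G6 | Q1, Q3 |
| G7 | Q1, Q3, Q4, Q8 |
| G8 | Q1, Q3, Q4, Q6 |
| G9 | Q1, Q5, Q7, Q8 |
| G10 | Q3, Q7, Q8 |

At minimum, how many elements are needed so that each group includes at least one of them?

The 3 elements {Q3, Q6, Q8} hit every group.
The groups G2, G3, G6 are pairwise disjoint, so any hitting set needs a separate element for each — at least 3. Hence 3 is optimal.

3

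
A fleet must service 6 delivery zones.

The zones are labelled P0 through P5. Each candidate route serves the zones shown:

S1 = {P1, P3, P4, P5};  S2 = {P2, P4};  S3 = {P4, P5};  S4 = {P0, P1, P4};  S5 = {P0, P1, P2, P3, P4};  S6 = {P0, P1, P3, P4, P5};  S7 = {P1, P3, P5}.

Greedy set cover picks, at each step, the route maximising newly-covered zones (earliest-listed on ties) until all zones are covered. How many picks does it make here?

Greedy: pick S5 (covers 5 new) → pick S1 (covers 1 new). Total picks: 2.

2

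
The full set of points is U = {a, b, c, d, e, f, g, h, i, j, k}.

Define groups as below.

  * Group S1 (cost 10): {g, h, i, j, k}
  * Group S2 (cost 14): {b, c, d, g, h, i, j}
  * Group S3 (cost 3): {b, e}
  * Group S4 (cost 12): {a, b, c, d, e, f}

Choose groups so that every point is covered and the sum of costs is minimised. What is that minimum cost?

22

S1, S4 together cover every point (S1 ∪ S4 = {a, b, c, d, e, f, g, h, i, j, k}); total cost 10 + 12 = 22.
The greedy pick S3, S1, S4 costs 25; no covering selection beats 22.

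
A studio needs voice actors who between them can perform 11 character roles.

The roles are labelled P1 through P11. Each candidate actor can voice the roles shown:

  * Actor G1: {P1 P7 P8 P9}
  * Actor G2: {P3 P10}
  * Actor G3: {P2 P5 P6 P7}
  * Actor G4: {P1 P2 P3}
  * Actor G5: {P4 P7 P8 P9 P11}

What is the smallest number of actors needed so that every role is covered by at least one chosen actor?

4

Take {G2, G3, G4, G5}. Their union is {P1, P2, P3, P4, P5, P6, P7, P8, P9, P10, P11}, which is all 11 roles.
No 3 of the 5 actors cover everything (all 10 combinations miss at least one role), so 4 is optimal.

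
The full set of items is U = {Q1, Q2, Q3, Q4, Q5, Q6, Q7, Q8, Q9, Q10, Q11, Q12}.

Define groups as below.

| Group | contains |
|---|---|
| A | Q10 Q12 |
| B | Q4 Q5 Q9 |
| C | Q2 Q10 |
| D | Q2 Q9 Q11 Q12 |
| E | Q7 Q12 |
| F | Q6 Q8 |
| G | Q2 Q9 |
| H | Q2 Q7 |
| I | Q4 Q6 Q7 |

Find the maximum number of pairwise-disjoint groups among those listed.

A, B, F, H are pairwise disjoint (A={Q10,Q12}; B={Q4,Q5,Q9}; F={Q6,Q8}; H={Q2,Q7}).
Every remaining group overlaps one of these, and no 5 of the listed groups are pairwise disjoint, so 4 is the maximum.

4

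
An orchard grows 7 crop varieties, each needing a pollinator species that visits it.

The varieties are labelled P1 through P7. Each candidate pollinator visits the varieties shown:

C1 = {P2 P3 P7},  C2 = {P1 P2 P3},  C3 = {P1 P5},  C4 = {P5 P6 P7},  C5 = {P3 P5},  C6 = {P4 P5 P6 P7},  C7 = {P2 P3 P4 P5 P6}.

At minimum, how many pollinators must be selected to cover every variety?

2

Take {C2, C6}. Their union is {P1, P2, P3, P4, P5, P6, P7}, which is all 7 varieties.
No single pollinator has all 7 varieties (the largest, C7, has 5), so 2 is optimal.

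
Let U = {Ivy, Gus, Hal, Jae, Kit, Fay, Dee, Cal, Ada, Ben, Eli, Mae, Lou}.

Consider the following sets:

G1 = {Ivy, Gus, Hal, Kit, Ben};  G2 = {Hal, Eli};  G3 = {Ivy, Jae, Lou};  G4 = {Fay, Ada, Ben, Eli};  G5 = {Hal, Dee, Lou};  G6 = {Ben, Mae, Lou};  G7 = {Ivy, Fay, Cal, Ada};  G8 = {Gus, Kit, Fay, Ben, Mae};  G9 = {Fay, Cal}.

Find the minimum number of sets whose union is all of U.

Take {G3, G4, G5, G7, G8}. Their union is {Ivy, Gus, Hal, Jae, Kit, Fay, Dee, Cal, Ada, Ben, Eli, Mae, Lou}, which is all 13 points.
No 4 of the 9 sets cover everything (all 126 combinations miss at least one point), so 5 is optimal.

5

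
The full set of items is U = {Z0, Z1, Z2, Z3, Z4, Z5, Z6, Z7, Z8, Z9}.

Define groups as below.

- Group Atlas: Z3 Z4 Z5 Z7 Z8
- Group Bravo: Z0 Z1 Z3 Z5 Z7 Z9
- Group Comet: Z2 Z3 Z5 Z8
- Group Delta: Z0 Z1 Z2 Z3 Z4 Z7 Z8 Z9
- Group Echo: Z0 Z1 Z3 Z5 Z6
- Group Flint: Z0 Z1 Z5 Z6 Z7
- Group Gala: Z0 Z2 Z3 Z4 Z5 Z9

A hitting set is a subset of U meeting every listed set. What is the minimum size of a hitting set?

2

Take H = {Z1, Z5}. Each listed group contains at least one of these, so H is a hitting set of size 2.
No single item lies in every group, so at least 2 are needed and 2 is optimal.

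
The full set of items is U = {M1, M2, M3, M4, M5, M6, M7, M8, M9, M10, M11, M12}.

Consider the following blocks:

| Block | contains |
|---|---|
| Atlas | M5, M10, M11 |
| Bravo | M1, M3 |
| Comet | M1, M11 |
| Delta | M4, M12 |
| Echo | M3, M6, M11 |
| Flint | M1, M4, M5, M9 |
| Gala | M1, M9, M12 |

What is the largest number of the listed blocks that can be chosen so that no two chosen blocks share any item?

Atlas, Bravo, Delta are pairwise disjoint (Atlas={M5,M10,M11}; Bravo={M1,M3}; Delta={M4,M12}).
Every remaining block overlaps one of these, and no 4 of the listed blocks are pairwise disjoint, so 3 is the maximum.

3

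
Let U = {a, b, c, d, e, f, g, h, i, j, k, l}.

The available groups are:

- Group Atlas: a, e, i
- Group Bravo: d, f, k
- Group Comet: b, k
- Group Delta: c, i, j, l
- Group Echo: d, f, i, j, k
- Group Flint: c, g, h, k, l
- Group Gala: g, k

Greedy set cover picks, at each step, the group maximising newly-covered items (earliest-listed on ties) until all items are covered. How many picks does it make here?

4

Greedy: pick Echo (covers 5 new) → pick Flint (covers 4 new) → pick Atlas (covers 2 new) → pick Comet (covers 1 new). Total picks: 4.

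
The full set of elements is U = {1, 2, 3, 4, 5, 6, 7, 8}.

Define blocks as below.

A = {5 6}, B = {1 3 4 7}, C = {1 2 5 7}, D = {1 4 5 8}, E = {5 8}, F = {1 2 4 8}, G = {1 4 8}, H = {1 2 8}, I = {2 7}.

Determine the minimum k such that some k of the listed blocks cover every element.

Take {A, B, H}. Their union is {1, 2, 3, 4, 5, 6, 7, 8}, which is all 8 elements.
Only B contains 3, so B is forced; the remaining 4 elements need at least 2 more blocks (each remaining block adds at most 2) — so at least 3 blocks are needed, and 3 is optimal.

3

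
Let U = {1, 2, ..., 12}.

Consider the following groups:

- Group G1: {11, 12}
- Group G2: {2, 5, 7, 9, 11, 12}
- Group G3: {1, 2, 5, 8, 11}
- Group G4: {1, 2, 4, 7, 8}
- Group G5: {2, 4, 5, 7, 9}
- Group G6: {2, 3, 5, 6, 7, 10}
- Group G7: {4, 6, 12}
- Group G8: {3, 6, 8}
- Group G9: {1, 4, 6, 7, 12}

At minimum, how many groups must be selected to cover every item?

Take {G2, G4, G6}. Their union is {1, 2, 3, 4, 5, 6, 7, 8, 9, 10, 11, 12}, which is all 12 items.
Only G6 contains 10, so G6 is forced; the remaining 6 items need at least 2 more groups (each remaining group adds at most 3) — so at least 3 groups are needed, and 3 is optimal.

3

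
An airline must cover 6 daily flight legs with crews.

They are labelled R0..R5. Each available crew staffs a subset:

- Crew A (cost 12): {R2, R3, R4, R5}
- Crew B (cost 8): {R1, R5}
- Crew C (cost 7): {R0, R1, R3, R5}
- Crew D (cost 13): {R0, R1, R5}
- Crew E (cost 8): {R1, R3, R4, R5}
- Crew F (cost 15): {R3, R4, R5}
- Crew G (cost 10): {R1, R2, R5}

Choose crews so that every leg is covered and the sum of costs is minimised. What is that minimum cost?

A, C together cover every leg (A ∪ C = {R0, R1, R2, R3, R4, R5}); total cost 12 + 7 = 19.
No covering selection has total cost below 19.

19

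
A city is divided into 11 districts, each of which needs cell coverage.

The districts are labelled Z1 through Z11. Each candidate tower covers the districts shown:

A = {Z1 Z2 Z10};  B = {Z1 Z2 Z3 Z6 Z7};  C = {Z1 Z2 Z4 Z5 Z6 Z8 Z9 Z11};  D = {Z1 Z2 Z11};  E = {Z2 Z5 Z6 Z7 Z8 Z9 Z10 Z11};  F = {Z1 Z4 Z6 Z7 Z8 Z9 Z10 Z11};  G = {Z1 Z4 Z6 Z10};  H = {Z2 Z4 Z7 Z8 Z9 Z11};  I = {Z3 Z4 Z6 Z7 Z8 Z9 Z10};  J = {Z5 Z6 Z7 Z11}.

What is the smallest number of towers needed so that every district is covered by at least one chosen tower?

2

C and I together: C ∪ I = {Z1, Z2, Z3, Z4, Z5, Z6, Z7, Z8, Z9, Z10, Z11} — every district is covered.
No single tower has all 11 districts (the largest, C, has 8), so 2 is optimal.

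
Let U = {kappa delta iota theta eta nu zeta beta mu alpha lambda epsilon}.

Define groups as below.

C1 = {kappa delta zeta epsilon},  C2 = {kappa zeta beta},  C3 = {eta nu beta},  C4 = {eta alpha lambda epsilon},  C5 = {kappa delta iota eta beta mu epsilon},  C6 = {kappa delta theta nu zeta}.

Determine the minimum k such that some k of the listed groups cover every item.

C4, C5, and C6 cover everything between them: the union {kappa, delta, iota, theta, eta, nu, zeta, beta, mu, alpha, lambda, epsilon} is all of U.
Only C5 contains iota, so C5 is forced; the remaining 5 items need at least 2 more groups (each remaining group adds at most 3) — so at least 3 groups are needed, and 3 is optimal.

3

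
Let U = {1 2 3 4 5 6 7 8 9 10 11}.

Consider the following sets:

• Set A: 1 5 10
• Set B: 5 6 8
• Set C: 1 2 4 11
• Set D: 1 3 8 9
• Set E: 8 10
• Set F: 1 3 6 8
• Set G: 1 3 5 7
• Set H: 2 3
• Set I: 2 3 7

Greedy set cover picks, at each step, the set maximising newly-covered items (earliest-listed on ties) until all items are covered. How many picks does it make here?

Greedy: pick C (covers 4 new) → pick B (covers 3 new) → pick D (covers 2 new) → pick A (covers 1 new) → pick G (covers 1 new). Total picks: 5.

5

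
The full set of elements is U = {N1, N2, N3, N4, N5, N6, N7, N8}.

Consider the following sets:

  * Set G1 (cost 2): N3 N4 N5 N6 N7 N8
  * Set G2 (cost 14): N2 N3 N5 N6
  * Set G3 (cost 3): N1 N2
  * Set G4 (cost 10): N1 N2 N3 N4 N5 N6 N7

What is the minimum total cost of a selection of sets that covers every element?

G1, G3 together cover every element (G1 ∪ G3 = {N1, N2, N3, N4, N5, N6, N7, N8}); total cost 2 + 3 = 5.
No covering selection has total cost below 5.

5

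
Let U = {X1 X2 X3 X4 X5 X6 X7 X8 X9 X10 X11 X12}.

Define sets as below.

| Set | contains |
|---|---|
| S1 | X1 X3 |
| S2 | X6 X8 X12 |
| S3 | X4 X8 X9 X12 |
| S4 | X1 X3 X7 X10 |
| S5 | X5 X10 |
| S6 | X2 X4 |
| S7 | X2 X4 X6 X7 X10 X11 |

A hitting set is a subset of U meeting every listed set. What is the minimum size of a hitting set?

4

The 4 elements {X2, X3, X10, X12} hit every set.
The sets S1, S2, S5, S6 are pairwise disjoint, so any hitting set needs a separate element for each — at least 4. Hence 4 is optimal.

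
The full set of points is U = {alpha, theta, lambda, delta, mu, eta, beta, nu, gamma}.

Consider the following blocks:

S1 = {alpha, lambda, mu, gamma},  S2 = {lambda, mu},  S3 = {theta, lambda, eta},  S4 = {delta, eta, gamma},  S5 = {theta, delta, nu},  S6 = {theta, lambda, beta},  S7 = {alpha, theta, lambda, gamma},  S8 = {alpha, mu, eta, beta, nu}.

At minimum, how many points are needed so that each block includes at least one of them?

3

H = {lambda, delta, eta} meets every block (each contains at least one member of H), and |H| = 3.
No choice of 2 points meets every block, so 3 is the minimum.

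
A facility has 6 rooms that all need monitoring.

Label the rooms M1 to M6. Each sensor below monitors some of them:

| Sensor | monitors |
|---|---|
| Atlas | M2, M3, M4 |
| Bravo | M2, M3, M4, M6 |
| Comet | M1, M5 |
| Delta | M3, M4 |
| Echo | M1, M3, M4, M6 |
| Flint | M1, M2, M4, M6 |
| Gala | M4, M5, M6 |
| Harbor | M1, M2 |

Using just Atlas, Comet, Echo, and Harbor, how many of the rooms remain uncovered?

Union of Atlas, Comet, Echo, Harbor = {M1, M2, M3, M4, M5, M6} — that's every room, so 0 are uncovered.

0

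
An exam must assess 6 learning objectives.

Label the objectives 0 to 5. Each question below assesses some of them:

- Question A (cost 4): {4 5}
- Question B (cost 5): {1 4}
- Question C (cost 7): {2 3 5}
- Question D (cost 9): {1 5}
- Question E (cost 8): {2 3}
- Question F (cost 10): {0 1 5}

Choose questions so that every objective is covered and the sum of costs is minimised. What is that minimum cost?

A, C, F together cover every objective (A ∪ C ∪ F = {0, 1, 2, 3, 4, 5}); total cost 4 + 7 + 10 = 21.
The greedy pick A, C, B, F costs 26; no covering selection beats 21.

21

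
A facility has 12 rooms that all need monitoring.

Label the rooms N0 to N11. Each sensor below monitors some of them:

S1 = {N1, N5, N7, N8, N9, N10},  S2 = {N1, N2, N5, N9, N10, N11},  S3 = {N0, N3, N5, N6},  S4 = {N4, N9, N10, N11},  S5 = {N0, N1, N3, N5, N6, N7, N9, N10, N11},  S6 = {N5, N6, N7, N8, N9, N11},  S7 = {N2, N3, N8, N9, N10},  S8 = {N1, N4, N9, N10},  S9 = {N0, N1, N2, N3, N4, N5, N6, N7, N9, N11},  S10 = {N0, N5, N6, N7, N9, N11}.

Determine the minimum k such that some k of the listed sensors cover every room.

2

S1 and S9 together: S1 ∪ S9 = {N0, N1, N2, N3, N4, N5, N6, N7, N8, N9, N10, N11} — every room is covered.
No single sensor has all 12 rooms (the largest, S9, has 10), so 2 is optimal.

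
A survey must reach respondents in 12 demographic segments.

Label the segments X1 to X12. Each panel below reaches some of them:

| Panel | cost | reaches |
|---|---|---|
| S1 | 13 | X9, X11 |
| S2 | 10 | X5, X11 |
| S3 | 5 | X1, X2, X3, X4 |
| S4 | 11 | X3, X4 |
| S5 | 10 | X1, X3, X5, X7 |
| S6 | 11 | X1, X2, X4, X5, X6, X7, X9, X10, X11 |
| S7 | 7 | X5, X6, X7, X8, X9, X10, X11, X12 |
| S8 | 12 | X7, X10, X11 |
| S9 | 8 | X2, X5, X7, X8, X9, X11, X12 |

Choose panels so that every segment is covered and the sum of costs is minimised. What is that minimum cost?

S3, S7 together cover every segment (S3 ∪ S7 = {X1, X2, X3, X4, X5, X6, X7, X8, X9, X10, X11, X12}); total cost 5 + 7 = 12.
No covering selection has total cost below 12.

12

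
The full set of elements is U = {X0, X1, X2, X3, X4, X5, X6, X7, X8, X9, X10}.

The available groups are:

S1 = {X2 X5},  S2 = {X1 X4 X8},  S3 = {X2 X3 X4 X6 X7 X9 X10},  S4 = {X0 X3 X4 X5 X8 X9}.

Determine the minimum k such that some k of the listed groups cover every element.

S2, S3, and S4 cover everything between them: the union {X0, X1, X2, X3, X4, X5, X6, X7, X8, X9, X10} is all of U.
Only S4 contains X0, so S4 is forced; the remaining 5 elements need at least 2 more groups (each remaining group adds at most 4) — so at least 3 groups are needed, and 3 is optimal.

3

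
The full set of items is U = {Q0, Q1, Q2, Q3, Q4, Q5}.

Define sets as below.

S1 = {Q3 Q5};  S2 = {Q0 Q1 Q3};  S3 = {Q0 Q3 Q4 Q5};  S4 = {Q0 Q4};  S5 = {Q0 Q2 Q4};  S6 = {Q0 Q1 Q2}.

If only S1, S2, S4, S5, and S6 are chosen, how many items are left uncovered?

0

Union of S1, S2, S4, S5, S6 = {Q0, Q1, Q2, Q3, Q4, Q5} — that's every item, so 0 are uncovered.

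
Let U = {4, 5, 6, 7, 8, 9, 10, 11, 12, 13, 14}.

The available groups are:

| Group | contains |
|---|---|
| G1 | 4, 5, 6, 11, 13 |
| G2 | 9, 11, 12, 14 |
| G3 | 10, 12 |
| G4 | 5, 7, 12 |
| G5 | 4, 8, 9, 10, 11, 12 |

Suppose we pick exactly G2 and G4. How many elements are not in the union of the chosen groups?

5

Union of G2, G4 = {5, 7, 9, 11, 12, 14}.
Not covered: 4, 6, 8, 10, 13 — 5 elements.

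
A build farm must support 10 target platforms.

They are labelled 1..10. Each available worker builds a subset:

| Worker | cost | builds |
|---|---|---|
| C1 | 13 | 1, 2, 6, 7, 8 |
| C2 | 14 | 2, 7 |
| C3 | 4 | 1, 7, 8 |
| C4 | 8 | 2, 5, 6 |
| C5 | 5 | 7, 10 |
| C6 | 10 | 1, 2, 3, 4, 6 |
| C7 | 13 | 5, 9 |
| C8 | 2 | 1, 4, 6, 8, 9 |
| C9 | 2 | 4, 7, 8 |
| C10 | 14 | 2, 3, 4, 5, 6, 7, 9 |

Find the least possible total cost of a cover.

C5, C8, C10 together cover every platform (C5 ∪ C8 ∪ C10 = {1, 2, 3, 4, 5, 6, 7, 8, 9, 10}); total cost 5 + 2 + 14 = 21.
The greedy pick C8, C9, C4, C5, C6 costs 27; no covering selection beats 21.

21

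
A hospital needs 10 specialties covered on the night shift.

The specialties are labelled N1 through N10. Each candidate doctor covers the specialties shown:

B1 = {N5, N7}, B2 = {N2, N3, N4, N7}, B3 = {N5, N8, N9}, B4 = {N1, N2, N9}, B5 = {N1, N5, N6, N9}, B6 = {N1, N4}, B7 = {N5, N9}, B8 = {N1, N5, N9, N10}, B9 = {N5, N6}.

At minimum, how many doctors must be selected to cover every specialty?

Take {B2, B3, B8, B9}. Their union is {N1, N2, N3, N4, N5, N6, N7, N8, N9, N10}, which is all 10 specialties.
No 3 of the 9 doctors cover everything (all 84 combinations miss at least one specialty), so 4 is optimal.

4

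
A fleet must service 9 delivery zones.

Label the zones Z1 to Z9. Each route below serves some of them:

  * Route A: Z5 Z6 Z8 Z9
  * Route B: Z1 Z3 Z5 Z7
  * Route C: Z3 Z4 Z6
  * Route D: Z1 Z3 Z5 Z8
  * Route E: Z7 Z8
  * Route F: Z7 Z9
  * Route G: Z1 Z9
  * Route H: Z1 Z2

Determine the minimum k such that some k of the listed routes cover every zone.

4

Take {A, C, F, H}. Their union is {Z1, Z2, Z3, Z4, Z5, Z6, Z7, Z8, Z9}, which is all 9 zones.
No 3 of the 8 routes cover everything (all 56 combinations miss at least one zone), so 4 is optimal.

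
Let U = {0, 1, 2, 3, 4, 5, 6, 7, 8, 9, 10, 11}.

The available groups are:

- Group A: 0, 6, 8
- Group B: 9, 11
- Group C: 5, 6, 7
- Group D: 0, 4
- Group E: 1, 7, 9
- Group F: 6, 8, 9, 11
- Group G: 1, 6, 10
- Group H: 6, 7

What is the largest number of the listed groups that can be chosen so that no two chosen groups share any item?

B, C, D are pairwise disjoint (B={9,11}; C={5,6,7}; D={0,4}).
Every remaining group overlaps one of these, and no 4 of the listed groups are pairwise disjoint, so 3 is the maximum.

3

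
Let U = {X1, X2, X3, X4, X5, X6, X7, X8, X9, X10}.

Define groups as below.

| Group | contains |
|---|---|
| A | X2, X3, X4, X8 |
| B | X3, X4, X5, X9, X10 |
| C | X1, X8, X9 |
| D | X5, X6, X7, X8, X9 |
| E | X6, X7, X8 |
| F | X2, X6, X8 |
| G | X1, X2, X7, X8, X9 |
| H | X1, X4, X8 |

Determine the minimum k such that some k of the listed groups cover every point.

Take {B, F, G}. Their union is {X1, X2, X3, X4, X5, X6, X7, X8, X9, X10}, which is all 10 points.
Only B contains X10, so B is forced; the remaining 5 points need at least 2 more groups (each remaining group adds at most 4) — so at least 3 groups are needed, and 3 is optimal.

3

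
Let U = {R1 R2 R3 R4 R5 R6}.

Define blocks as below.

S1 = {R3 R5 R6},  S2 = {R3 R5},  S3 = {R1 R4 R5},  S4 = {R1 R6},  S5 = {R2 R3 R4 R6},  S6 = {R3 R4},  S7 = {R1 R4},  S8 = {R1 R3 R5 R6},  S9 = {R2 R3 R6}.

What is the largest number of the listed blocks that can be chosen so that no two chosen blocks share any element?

S2, S4 are pairwise disjoint (S2={R3,R5}; S4={R1,R6}).
Every remaining block overlaps one of these, and no 3 of the listed blocks are pairwise disjoint, so 2 is the maximum.

2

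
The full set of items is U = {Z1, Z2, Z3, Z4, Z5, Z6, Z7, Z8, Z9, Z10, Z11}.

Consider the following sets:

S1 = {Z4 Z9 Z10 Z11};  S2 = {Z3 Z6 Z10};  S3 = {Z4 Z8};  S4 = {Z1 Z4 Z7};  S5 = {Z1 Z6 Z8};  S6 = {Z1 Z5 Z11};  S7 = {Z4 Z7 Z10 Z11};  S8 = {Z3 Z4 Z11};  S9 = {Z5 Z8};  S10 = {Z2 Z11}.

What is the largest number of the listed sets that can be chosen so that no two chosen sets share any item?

S2, S4, S9, S10 are pairwise disjoint (S2={Z3,Z6,Z10}; S4={Z1,Z4,Z7}; S9={Z5,Z8}; S10={Z2,Z11}).
Every remaining set overlaps one of these, and no 5 of the listed sets are pairwise disjoint, so 4 is the maximum.

4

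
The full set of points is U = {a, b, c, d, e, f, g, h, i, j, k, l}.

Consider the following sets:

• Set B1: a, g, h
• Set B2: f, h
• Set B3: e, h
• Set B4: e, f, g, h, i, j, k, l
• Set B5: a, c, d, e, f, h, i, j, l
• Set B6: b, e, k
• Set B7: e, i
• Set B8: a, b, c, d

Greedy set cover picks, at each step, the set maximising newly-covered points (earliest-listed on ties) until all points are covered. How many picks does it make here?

3

Greedy: pick B5 (covers 9 new) → pick B4 (covers 2 new) → pick B6 (covers 1 new). Total picks: 3.
(The true minimum cover uses only 2 sets, so greedy is not optimal here.)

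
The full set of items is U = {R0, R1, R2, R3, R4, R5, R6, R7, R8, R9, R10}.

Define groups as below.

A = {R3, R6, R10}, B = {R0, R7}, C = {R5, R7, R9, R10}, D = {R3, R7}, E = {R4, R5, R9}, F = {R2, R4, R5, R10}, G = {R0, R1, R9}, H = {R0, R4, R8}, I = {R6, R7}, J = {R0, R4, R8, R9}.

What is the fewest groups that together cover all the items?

Take {D, F, G, I, J}. Their union is {R0, R1, R2, R3, R4, R5, R6, R7, R8, R9, R10}, which is all 11 items.
No 4 of the 10 groups cover everything (all 210 combinations miss at least one item), so 5 is optimal.

5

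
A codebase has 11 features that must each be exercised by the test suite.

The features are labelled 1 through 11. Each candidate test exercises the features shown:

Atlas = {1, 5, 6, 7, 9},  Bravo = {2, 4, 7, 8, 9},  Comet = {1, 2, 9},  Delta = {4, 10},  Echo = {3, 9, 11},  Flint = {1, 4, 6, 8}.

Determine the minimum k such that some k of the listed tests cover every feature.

Atlas and Bravo and Delta and Echo together: Atlas ∪ Bravo ∪ Delta ∪ Echo = {1, 2, 3, 4, 5, 6, 7, 8, 9, 10, 11} — every feature is covered.
No 3 of the 6 tests cover everything (all 20 combinations miss at least one feature), so 4 is optimal.

4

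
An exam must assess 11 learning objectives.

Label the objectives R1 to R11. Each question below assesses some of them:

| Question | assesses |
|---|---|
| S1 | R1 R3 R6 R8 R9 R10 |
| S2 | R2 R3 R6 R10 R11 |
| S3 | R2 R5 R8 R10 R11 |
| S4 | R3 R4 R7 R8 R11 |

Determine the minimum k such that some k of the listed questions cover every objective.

Take {S1, S3, S4}. Their union is {R1, R2, R3, R4, R5, R6, R7, R8, R9, R10, R11}, which is all 11 objectives.
Only S1 contains R1, so S1 is forced; the remaining 5 objectives need at least 2 more questions (each remaining question adds at most 3) — so at least 3 questions are needed, and 3 is optimal.

3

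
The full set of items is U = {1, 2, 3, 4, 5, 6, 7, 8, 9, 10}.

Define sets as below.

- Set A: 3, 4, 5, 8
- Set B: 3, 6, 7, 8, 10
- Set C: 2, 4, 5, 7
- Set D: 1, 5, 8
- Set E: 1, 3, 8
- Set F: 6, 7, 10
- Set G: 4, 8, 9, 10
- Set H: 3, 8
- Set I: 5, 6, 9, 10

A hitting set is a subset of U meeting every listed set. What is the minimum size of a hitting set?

T = {6, 7, 8} meets every set (each contains at least one member of T), and |T| = 3.
No choice of 2 items meets every set, so 3 is the minimum.

3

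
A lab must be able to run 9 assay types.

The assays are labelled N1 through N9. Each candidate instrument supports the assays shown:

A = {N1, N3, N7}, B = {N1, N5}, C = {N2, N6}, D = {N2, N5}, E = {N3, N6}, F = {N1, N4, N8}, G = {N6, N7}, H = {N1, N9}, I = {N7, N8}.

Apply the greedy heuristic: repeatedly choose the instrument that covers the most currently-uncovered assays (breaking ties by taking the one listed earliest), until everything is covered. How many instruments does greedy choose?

5

Greedy: pick A (covers 3 new) → pick C (covers 2 new) → pick F (covers 2 new) → pick B (covers 1 new) → pick H (covers 1 new). Total picks: 5.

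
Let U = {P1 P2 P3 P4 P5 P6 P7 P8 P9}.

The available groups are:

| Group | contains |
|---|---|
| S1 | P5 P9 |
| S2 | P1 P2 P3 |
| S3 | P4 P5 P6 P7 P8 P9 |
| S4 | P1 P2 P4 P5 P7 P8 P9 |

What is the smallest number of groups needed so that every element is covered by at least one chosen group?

2

Take {S2, S3}. Their union is {P1, P2, P3, P4, P5, P6, P7, P8, P9}, which is all 9 elements.
No single group has all 9 elements (the largest, S4, has 7), so 2 is optimal.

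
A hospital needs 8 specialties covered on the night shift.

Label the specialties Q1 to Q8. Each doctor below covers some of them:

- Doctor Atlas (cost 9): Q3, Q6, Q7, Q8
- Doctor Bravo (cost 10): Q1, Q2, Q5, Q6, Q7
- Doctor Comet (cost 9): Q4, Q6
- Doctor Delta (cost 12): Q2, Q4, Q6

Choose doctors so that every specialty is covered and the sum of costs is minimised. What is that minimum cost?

Atlas, Bravo, Comet together cover every specialty (Atlas ∪ Bravo ∪ Comet = {Q1, Q2, Q3, Q4, Q5, Q6, Q7, Q8}); total cost 9 + 10 + 9 = 28.
No covering selection has total cost below 28.

28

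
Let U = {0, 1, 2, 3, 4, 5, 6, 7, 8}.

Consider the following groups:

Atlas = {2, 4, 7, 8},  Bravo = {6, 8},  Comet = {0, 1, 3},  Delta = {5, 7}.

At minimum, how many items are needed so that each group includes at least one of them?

Take H = {3, 6, 7}. Each listed group contains at least one of these, so H is a hitting set of size 3.
The groups Bravo, Comet, Delta are pairwise disjoint, so any hitting set needs a separate item for each — at least 3. Hence 3 is optimal.

3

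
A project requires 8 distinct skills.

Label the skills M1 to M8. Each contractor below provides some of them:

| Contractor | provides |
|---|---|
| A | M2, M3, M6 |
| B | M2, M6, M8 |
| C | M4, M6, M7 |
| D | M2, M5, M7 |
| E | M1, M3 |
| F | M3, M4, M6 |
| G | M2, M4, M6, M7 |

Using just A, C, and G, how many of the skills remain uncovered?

Union of A, C, G = {M2, M3, M4, M6, M7}.
Not covered: M1, M5, M8 — 3 skills.

3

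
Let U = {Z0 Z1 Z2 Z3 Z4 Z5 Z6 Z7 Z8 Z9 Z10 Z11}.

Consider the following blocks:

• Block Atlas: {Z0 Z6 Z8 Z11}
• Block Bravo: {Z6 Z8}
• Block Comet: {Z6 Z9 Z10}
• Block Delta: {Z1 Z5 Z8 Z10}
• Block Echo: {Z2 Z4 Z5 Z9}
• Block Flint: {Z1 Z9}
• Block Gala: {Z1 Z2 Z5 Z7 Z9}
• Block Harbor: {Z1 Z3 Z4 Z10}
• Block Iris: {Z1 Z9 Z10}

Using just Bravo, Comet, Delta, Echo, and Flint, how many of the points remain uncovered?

4

Union of Bravo, Comet, Delta, Echo, Flint = {Z1, Z2, Z4, Z5, Z6, Z8, Z9, Z10}.
Not covered: Z0, Z3, Z7, Z11 — 4 points.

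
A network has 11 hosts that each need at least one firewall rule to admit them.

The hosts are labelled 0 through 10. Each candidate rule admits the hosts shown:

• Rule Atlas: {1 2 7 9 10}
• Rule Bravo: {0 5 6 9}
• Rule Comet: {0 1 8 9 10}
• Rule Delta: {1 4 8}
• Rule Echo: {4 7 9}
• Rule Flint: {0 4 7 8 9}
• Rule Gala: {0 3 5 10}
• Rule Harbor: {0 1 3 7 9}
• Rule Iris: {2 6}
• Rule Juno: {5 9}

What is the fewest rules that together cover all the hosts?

4

Take {Delta, Echo, Gala, Iris}. Their union is {0, 1, 2, 3, 4, 5, 6, 7, 8, 9, 10}, which is all 11 hosts.
No 3 of the 10 rules cover everything (all 120 combinations miss at least one host), so 4 is optimal.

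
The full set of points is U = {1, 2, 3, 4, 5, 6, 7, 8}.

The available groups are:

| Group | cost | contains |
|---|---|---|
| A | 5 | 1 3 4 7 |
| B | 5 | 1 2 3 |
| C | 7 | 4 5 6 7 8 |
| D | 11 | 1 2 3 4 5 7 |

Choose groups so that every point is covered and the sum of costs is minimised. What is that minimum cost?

12

B, C together cover every point (B ∪ C = {1, 2, 3, 4, 5, 6, 7, 8}); total cost 5 + 7 = 12.
The greedy pick A, C, B costs 17; no covering selection beats 12.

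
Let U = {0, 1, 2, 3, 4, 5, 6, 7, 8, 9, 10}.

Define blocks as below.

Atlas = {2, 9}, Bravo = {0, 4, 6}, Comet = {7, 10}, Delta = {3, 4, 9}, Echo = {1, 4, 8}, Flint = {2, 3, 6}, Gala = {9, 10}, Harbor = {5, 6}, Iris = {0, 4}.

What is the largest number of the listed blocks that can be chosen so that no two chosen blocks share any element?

Atlas, Comet, Harbor, Iris are pairwise disjoint (Atlas={2,9}; Comet={7,10}; Harbor={5,6}; Iris={0,4}).
Every remaining block overlaps one of these, and no 5 of the listed blocks are pairwise disjoint, so 4 is the maximum.

4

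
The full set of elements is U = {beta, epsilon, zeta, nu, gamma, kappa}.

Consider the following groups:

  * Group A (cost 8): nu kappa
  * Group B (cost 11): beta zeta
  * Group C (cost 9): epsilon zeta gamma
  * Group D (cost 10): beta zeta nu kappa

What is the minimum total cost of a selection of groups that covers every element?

19

C, D together cover every element (C ∪ D = {beta, epsilon, zeta, nu, gamma, kappa}); total cost 9 + 10 = 19.
No covering selection has total cost below 19.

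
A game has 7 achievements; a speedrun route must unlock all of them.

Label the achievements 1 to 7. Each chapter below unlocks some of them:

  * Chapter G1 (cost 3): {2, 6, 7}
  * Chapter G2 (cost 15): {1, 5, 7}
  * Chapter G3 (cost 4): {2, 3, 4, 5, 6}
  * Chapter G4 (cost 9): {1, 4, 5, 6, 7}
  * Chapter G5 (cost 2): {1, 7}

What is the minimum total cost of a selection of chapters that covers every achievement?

G3, G5 together cover every achievement (G3 ∪ G5 = {1, 2, 3, 4, 5, 6, 7}); total cost 4 + 2 = 6.
No covering selection has total cost below 6.

6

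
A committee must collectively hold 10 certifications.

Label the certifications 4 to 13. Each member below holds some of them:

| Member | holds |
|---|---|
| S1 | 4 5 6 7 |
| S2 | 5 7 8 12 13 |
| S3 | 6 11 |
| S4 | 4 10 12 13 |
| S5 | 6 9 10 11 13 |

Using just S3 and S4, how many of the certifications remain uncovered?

Union of S3, S4 = {4, 6, 10, 11, 12, 13}.
Not covered: 5, 7, 8, 9 — 4 certifications.

4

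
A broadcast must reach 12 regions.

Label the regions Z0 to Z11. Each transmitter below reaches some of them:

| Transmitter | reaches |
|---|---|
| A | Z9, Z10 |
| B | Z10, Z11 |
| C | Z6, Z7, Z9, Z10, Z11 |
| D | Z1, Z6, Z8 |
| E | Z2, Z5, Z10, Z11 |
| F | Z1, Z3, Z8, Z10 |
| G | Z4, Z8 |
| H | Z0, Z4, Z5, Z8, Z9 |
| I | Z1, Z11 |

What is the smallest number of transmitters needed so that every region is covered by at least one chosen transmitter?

4

Take {C, E, F, H}. Their union is {Z0, Z1, Z2, Z3, Z4, Z5, Z6, Z7, Z8, Z9, Z10, Z11}, which is all 12 regions.
No 3 of the 9 transmitters cover everything (all 84 combinations miss at least one region), so 4 is optimal.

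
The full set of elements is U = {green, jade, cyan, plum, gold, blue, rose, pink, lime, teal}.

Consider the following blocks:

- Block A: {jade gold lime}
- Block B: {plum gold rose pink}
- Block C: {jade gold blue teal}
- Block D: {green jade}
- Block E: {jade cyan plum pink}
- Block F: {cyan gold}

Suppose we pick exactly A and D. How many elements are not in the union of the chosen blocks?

Union of A, D = {green, jade, gold, lime}.
Not covered: cyan, plum, blue, rose, pink, teal — 6 elements.

6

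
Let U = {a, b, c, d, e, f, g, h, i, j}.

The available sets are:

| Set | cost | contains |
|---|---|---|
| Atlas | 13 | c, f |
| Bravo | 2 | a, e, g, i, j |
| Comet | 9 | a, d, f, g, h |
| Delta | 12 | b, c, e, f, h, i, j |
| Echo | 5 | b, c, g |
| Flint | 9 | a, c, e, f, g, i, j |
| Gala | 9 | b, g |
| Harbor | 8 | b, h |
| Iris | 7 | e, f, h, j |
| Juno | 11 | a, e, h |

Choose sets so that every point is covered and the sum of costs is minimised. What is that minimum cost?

16

Bravo, Comet, Echo together cover every point (Bravo ∪ Comet ∪ Echo = {a, b, c, d, e, f, g, h, i, j}); total cost 2 + 9 + 5 = 16.
No covering selection has total cost below 16.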